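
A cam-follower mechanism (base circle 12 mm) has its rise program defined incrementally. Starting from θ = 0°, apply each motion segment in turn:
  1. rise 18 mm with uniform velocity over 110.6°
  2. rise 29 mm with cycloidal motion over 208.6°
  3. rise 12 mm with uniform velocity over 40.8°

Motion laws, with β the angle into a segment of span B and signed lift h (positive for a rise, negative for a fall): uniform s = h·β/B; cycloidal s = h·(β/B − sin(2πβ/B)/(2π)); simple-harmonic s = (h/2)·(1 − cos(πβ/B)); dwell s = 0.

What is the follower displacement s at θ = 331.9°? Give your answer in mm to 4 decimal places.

seg 1 [0°–110.6°] uniform, h=18: full span → s += 18 → s = 18.0000
seg 2 [110.6°–319.2°] cycloidal, h=29: full span → s += 29 → s = 47.0000
seg 3 [319.2°–360°] uniform, h=12: θ=331.9° here. β=12.7, B=40.8. 12·12.7/40.8 = 3.7353 → s = 50.7353

50.7353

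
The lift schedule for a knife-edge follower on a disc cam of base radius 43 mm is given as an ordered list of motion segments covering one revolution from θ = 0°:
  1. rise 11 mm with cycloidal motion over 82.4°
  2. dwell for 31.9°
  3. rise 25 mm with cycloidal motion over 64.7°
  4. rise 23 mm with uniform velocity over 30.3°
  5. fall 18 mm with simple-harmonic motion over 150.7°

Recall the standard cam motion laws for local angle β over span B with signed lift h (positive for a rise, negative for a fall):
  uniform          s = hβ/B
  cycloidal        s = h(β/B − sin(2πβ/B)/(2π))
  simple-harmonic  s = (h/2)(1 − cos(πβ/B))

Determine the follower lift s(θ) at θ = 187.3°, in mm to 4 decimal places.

seg 1 [0°–82.4°] cycloidal, h=11: full span → s += 11 → s = 11.0000
seg 2 [82.4°–114.3°] dwell: s stays 11.0000
seg 3 [114.3°–179°] cycloidal, h=25: full span → s += 25 → s = 36.0000
seg 4 [179°–209.3°] uniform, h=23: θ=187.3° here. β=8.3, B=30.3. 23·8.3/30.3 = 6.3003 → s = 42.3003

42.3003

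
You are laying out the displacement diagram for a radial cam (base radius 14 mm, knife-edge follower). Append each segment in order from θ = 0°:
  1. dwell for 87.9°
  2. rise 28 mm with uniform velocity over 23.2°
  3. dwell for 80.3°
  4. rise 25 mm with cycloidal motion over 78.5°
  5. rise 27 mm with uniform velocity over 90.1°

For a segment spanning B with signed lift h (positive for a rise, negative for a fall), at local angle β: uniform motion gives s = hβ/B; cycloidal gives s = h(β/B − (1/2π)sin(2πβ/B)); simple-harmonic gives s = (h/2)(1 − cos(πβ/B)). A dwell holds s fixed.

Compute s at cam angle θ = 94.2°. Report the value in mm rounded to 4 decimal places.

seg 1 [0°–87.9°] dwell: s stays 0.0000
seg 2 [87.9°–111.1°] uniform, h=28: θ=94.2° here. β=6.3, B=23.2. 28·6.3/23.2 = 7.6034 → s = 7.6034

7.6034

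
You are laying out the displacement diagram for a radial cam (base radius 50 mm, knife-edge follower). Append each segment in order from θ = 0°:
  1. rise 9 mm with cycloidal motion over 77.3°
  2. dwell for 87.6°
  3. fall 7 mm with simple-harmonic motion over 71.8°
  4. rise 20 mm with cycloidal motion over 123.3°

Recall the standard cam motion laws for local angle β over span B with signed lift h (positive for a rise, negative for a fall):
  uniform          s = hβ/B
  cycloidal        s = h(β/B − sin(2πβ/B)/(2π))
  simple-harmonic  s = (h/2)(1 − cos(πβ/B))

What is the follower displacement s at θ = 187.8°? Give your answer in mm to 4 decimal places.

seg 1 [0°–77.3°] cycloidal, h=9: full span → s += 9 → s = 9.0000
seg 2 [77.3°–164.9°] dwell: s stays 9.0000
seg 3 [164.9°–236.7°] simple-harmonic, h=-7: θ=187.8° here. β=22.9, B=71.8. -7/2·(1 − cos(π·0.3189)) = -1.6148 → s = 7.3852

7.3852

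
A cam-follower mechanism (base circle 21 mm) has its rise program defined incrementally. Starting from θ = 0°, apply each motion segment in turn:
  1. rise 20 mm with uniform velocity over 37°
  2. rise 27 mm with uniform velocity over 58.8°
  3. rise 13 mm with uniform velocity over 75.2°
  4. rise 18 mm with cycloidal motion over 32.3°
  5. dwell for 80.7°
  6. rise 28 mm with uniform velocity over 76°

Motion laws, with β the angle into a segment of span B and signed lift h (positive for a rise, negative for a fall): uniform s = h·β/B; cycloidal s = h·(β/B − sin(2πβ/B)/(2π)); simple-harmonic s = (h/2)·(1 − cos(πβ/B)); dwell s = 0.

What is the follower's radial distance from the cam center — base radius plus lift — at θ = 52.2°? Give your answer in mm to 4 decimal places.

seg 1 [0°–37°] uniform, h=20: full span → s += 20 → s = 20.0000
seg 2 [37°–95.8°] uniform, h=27: θ=52.2° here. β=15.2, B=58.8. 27·15.2/58.8 = 6.9796 → s = 26.9796
radial distance = base radius + s = 21 + 26.9796 = 47.9796

47.9796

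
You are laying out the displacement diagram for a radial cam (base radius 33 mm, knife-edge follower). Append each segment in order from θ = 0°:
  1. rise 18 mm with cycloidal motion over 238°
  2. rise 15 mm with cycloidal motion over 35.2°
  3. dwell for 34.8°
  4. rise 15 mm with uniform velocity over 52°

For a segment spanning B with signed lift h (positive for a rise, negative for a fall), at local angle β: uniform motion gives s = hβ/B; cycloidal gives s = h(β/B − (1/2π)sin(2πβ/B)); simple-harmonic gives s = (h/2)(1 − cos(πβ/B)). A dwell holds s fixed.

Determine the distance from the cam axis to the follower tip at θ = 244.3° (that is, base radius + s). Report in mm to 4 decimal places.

seg 1 [0°–238°] cycloidal, h=18: full span → s += 18 → s = 18.0000
seg 2 [238°–273.2°] cycloidal, h=15: θ=244.3° here. β=6.3, B=35.2. 15·(0.1790 − sin(2π·0.1790)/(2π)) = 0.5311 → s = 18.5311
radial distance = base radius + s = 33 + 18.5311 = 51.5311

51.5311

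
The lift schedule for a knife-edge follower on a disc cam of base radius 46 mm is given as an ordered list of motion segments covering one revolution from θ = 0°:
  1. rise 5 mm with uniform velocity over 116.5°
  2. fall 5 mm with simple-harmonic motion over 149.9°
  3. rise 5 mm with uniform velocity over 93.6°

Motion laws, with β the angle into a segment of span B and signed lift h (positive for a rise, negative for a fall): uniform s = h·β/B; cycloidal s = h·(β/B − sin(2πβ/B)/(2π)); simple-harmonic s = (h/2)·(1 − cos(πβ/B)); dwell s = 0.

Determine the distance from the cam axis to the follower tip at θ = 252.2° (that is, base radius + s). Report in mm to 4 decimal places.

seg 1 [0°–116.5°] uniform, h=5: full span → s += 5 → s = 5.0000
seg 2 [116.5°–266.4°] simple-harmonic, h=-5: θ=252.2° here. β=135.7, B=149.9. -5/2·(1 − cos(π·0.9053)) = -4.8901 → s = 0.1099
radial distance = base radius + s = 46 + 0.1099 = 46.1099

46.1099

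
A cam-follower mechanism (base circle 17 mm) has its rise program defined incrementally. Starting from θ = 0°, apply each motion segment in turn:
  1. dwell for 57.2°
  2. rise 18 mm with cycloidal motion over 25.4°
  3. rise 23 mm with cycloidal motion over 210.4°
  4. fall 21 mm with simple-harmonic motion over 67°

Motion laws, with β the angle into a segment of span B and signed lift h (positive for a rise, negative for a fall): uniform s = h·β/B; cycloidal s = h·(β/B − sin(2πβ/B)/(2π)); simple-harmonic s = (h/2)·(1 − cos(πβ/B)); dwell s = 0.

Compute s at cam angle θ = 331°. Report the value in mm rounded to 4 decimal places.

seg 1 [0°–57.2°] dwell: s stays 0.0000
seg 2 [57.2°–82.6°] cycloidal, h=18: full span → s += 18 → s = 18.0000
seg 3 [82.6°–293°] cycloidal, h=23: full span → s += 23 → s = 41.0000
seg 4 [293°–360°] simple-harmonic, h=-21: θ=331° here. β=38, B=67. -21/2·(1 − cos(π·0.5672)) = -12.6991 → s = 28.3009

28.3009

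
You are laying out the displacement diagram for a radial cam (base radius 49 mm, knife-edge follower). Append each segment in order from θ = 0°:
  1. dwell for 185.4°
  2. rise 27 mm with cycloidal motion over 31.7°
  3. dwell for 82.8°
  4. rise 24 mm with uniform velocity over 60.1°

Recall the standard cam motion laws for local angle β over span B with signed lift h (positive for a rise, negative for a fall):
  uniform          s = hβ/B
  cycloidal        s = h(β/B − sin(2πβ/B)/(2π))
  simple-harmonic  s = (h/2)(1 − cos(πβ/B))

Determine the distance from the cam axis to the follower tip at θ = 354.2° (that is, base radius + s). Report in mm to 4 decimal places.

seg 1 [0°–185.4°] dwell: s stays 0.0000
seg 2 [185.4°–217.1°] cycloidal, h=27: full span → s += 27 → s = 27.0000
seg 3 [217.1°–299.9°] dwell: s stays 27.0000
seg 4 [299.9°–360°] uniform, h=24: θ=354.2° here. β=54.3, B=60.1. 24·54.3/60.1 = 21.6839 → s = 48.6839
radial distance = base radius + s = 49 + 48.6839 = 97.6839

97.6839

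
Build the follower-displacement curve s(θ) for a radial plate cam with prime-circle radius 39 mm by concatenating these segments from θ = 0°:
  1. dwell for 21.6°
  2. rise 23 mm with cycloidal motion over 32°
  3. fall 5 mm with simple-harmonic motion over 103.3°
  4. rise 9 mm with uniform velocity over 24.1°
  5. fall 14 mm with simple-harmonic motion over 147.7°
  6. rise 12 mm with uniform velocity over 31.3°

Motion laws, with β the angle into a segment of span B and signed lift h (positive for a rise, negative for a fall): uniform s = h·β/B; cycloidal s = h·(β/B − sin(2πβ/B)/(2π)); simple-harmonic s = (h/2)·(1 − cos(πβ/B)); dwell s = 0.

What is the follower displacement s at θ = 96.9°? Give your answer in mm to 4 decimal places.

seg 1 [0°–21.6°] dwell: s stays 0.0000
seg 2 [21.6°–53.6°] cycloidal, h=23: full span → s += 23 → s = 23.0000
seg 3 [53.6°–156.9°] simple-harmonic, h=-5: θ=96.9° here. β=43.3, B=103.3. -5/2·(1 − cos(π·0.4192)) = -1.8719 → s = 21.1281

21.1281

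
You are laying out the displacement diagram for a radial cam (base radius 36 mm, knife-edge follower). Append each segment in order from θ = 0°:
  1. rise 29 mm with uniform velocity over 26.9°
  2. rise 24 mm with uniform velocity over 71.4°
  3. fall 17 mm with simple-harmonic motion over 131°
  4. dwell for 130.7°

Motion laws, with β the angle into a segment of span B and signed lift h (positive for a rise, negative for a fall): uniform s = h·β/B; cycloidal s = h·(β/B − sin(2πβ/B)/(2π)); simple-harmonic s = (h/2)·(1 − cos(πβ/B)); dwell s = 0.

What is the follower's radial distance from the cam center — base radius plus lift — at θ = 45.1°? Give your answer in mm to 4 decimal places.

seg 1 [0°–26.9°] uniform, h=29: full span → s += 29 → s = 29.0000
seg 2 [26.9°–98.3°] uniform, h=24: θ=45.1° here. β=18.2, B=71.4. 24·18.2/71.4 = 6.1176 → s = 35.1176
radial distance = base radius + s = 36 + 35.1176 = 71.1176

71.1176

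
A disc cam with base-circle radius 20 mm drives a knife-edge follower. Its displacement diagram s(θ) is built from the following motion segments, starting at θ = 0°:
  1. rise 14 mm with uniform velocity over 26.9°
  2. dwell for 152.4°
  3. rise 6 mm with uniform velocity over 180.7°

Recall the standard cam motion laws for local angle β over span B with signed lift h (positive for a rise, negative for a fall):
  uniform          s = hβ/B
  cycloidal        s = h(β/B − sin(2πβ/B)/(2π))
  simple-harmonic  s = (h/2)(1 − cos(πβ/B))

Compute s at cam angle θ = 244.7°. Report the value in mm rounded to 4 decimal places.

seg 1 [0°–26.9°] uniform, h=14: full span → s += 14 → s = 14.0000
seg 2 [26.9°–179.3°] dwell: s stays 14.0000
seg 3 [179.3°–360°] uniform, h=6: θ=244.7° here. β=65.4, B=180.7. 6·65.4/180.7 = 2.1716 → s = 16.1716

16.1716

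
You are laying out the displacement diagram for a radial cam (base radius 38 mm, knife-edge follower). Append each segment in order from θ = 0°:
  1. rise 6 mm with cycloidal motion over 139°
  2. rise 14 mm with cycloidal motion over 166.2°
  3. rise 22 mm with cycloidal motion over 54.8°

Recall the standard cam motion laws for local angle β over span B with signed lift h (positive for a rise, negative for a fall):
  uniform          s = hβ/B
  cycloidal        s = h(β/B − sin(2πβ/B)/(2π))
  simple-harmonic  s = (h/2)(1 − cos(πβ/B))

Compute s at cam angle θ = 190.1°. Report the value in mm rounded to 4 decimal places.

seg 1 [0°–139°] cycloidal, h=6: full span → s += 6 → s = 6.0000
seg 2 [139°–305.2°] cycloidal, h=14: θ=190.1° here. β=51.1, B=166.2. 14·(0.3075 − sin(2π·0.3075)/(2π)) = 2.2199 → s = 8.2199

8.2199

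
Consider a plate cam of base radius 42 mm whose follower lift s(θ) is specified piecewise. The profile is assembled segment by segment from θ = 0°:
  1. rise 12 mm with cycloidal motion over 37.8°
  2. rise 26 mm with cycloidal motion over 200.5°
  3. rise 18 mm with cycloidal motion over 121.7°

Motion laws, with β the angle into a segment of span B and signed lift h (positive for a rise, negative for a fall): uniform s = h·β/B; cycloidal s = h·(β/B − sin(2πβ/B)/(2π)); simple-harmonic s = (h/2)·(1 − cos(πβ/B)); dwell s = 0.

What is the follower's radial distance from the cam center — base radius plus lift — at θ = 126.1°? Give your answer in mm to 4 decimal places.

seg 1 [0°–37.8°] cycloidal, h=12: full span → s += 12 → s = 12.0000
seg 2 [37.8°–238.3°] cycloidal, h=26: θ=126.1° here. β=88.3, B=200.5. 26·(0.4404 − sin(2π·0.4404)/(2π)) = 9.9367 → s = 21.9367
radial distance = base radius + s = 42 + 21.9367 = 63.9367

63.9367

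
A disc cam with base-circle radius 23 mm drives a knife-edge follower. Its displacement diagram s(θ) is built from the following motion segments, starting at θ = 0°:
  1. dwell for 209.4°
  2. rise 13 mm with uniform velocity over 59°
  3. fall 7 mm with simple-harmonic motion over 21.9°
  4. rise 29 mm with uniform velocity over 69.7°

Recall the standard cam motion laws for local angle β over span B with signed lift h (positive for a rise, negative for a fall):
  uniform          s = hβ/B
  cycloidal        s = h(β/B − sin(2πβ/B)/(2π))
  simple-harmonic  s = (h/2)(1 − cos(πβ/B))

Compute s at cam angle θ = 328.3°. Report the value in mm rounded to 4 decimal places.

seg 1 [0°–209.4°] dwell: s stays 0.0000
seg 2 [209.4°–268.4°] uniform, h=13: full span → s += 13 → s = 13.0000
seg 3 [268.4°–290.3°] simple-harmonic, h=-7: full span → s += -7 → s = 6.0000
seg 4 [290.3°–360°] uniform, h=29: θ=328.3° here. β=38, B=69.7. 29·38/69.7 = 15.8106 → s = 21.8106

21.8106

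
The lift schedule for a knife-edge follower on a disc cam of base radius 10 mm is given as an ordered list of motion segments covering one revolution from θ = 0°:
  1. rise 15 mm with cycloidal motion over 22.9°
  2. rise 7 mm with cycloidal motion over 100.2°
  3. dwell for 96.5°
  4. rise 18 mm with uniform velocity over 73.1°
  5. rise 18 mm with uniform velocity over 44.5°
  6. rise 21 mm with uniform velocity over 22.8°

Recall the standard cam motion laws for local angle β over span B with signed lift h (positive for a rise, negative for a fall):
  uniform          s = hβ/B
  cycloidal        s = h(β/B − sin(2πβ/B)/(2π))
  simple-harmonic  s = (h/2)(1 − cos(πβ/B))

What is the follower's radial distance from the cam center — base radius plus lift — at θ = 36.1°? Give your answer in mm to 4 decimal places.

seg 1 [0°–22.9°] cycloidal, h=15: full span → s += 15 → s = 15.0000
seg 2 [22.9°–123.1°] cycloidal, h=7: θ=36.1° here. β=13.2, B=100.2. 7·(0.1317 − sin(2π·0.1317)/(2π)) = 0.1018 → s = 15.1018
radial distance = base radius + s = 10 + 15.1018 = 25.1018

25.1018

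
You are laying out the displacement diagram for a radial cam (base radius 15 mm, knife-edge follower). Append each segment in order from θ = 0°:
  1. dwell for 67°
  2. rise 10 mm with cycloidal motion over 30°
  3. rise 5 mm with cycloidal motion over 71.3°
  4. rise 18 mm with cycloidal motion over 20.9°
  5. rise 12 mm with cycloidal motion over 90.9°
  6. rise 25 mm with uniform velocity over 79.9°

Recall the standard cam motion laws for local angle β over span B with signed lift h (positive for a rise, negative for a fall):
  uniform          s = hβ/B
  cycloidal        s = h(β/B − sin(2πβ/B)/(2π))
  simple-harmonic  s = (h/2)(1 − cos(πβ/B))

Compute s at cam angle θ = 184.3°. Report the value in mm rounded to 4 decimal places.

seg 1 [0°–67°] dwell: s stays 0.0000
seg 2 [67°–97°] cycloidal, h=10: full span → s += 10 → s = 10.0000
seg 3 [97°–168.3°] cycloidal, h=5: full span → s += 5 → s = 15.0000
seg 4 [168.3°–189.2°] cycloidal, h=18: θ=184.3° here. β=16, B=20.9. 18·(0.7656 − sin(2π·0.7656)/(2π)) = 16.6310 → s = 31.6310

31.6310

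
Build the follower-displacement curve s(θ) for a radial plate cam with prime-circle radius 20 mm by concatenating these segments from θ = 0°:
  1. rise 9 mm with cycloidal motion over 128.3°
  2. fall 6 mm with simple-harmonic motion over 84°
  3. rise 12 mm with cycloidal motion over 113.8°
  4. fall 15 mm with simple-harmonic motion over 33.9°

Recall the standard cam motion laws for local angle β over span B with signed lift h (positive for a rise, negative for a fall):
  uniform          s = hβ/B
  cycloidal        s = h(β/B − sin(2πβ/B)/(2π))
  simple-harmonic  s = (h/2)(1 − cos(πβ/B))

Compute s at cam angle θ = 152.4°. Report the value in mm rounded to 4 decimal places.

seg 1 [0°–128.3°] cycloidal, h=9: full span → s += 9 → s = 9.0000
seg 2 [128.3°–212.3°] simple-harmonic, h=-6: θ=152.4° here. β=24.1, B=84. -6/2·(1 − cos(π·0.2869)) = -1.1383 → s = 7.8617

7.8617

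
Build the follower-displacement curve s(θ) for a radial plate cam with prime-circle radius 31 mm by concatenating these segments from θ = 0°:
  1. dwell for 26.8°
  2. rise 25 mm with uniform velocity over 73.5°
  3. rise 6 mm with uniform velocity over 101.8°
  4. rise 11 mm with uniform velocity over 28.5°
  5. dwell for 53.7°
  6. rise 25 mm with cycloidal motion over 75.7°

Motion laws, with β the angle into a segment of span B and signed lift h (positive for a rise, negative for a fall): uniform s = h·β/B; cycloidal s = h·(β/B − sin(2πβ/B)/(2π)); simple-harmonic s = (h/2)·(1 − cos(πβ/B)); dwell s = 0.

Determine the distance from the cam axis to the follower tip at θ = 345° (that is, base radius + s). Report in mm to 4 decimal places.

seg 1 [0°–26.8°] dwell: s stays 0.0000
seg 2 [26.8°–100.3°] uniform, h=25: full span → s += 25 → s = 25.0000
seg 3 [100.3°–202.1°] uniform, h=6: full span → s += 6 → s = 31.0000
seg 4 [202.1°–230.6°] uniform, h=11: full span → s += 11 → s = 42.0000
seg 5 [230.6°–284.3°] dwell: s stays 42.0000
seg 6 [284.3°–360°] cycloidal, h=25: θ=345° here. β=60.7, B=75.7. 25·(0.8018 − sin(2π·0.8018)/(2π)) = 23.8158 → s = 65.8158
radial distance = base radius + s = 31 + 65.8158 = 96.8158

96.8158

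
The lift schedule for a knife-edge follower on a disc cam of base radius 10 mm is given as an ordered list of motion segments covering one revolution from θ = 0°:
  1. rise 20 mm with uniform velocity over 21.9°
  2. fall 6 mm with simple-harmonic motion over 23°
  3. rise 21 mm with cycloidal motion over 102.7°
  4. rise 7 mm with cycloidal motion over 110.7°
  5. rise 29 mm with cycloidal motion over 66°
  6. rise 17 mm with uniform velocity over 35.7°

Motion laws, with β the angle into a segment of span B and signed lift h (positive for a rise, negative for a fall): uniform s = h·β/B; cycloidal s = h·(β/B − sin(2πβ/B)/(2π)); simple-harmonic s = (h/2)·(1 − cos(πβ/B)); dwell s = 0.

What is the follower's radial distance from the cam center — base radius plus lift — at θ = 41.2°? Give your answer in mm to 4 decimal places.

seg 1 [0°–21.9°] uniform, h=20: full span → s += 20 → s = 20.0000
seg 2 [21.9°–44.9°] simple-harmonic, h=-6: θ=41.2° here. β=19.3, B=23. -6/2·(1 − cos(π·0.8391)) = -5.6250 → s = 14.3750
radial distance = base radius + s = 10 + 14.3750 = 24.3750

24.3750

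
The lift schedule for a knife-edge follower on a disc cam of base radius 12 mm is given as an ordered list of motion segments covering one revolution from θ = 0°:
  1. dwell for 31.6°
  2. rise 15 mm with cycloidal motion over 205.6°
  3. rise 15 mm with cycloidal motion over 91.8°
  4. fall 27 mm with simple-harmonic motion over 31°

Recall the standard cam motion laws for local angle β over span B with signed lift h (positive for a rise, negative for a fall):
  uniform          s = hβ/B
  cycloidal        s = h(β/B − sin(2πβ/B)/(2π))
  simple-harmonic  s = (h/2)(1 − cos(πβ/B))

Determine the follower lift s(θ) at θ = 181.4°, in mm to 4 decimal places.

seg 1 [0°–31.6°] dwell: s stays 0.0000
seg 2 [31.6°–237.2°] cycloidal, h=15: θ=181.4° here. β=149.8, B=205.6. 15·(0.7286 − sin(2π·0.7286)/(2π)) = 13.2948 → s = 13.2948

13.2948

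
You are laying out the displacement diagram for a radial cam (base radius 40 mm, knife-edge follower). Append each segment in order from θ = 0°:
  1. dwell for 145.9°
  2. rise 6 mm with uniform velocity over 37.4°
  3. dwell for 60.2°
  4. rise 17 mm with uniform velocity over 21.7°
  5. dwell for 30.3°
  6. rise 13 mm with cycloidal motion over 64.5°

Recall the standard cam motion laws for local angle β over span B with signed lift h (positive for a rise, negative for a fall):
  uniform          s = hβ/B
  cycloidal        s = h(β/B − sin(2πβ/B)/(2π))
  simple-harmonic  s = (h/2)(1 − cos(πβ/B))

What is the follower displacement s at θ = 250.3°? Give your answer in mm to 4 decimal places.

seg 1 [0°–145.9°] dwell: s stays 0.0000
seg 2 [145.9°–183.3°] uniform, h=6: full span → s += 6 → s = 6.0000
seg 3 [183.3°–243.5°] dwell: s stays 6.0000
seg 4 [243.5°–265.2°] uniform, h=17: θ=250.3° here. β=6.8, B=21.7. 17·6.8/21.7 = 5.3272 → s = 11.3272

11.3272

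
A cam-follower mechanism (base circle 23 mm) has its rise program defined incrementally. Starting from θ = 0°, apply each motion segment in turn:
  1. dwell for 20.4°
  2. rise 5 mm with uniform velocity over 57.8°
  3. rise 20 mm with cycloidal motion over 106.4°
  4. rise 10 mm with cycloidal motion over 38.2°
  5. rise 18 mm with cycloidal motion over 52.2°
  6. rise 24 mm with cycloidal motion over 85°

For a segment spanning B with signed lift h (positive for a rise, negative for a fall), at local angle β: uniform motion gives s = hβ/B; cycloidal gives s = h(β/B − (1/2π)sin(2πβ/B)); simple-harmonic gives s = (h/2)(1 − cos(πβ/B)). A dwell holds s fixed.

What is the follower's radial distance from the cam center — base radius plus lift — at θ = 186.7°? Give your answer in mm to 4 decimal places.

seg 1 [0°–20.4°] dwell: s stays 0.0000
seg 2 [20.4°–78.2°] uniform, h=5: full span → s += 5 → s = 5.0000
seg 3 [78.2°–184.6°] cycloidal, h=20: full span → s += 20 → s = 25.0000
seg 4 [184.6°–222.8°] cycloidal, h=10: θ=186.7° here. β=2.1, B=38.2. 10·(0.0550 − sin(2π·0.0550)/(2π)) = 0.0109 → s = 25.0109
radial distance = base radius + s = 23 + 25.0109 = 48.0109

48.0109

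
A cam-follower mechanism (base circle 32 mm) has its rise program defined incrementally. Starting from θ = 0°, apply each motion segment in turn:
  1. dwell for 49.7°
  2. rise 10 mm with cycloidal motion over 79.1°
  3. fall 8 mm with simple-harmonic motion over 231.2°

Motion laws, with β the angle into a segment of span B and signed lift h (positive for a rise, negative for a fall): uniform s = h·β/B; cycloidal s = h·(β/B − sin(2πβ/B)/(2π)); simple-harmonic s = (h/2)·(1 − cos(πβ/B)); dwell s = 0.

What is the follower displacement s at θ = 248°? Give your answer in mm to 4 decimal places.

seg 1 [0°–49.7°] dwell: s stays 0.0000
seg 2 [49.7°–128.8°] cycloidal, h=10: full span → s += 10 → s = 10.0000
seg 3 [128.8°–360°] simple-harmonic, h=-8: θ=248° here. β=119.2, B=231.2. -8/2·(1 − cos(π·0.5156)) = -4.1956 → s = 5.8044

5.8044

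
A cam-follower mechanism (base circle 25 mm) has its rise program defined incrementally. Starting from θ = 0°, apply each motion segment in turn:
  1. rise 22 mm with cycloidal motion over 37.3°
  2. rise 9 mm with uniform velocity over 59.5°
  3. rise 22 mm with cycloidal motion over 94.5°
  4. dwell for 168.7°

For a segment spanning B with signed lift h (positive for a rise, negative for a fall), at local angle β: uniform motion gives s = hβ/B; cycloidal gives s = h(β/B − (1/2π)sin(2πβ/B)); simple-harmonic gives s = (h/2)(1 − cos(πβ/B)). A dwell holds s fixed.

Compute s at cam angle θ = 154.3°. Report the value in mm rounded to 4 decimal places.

seg 1 [0°–37.3°] cycloidal, h=22: full span → s += 22 → s = 22.0000
seg 2 [37.3°–96.8°] uniform, h=9: full span → s += 9 → s = 31.0000
seg 3 [96.8°–191.3°] cycloidal, h=22: θ=154.3° here. β=57.5, B=94.5. 22·(0.6085 − sin(2π·0.6085)/(2π)) = 15.5920 → s = 46.5920

46.5920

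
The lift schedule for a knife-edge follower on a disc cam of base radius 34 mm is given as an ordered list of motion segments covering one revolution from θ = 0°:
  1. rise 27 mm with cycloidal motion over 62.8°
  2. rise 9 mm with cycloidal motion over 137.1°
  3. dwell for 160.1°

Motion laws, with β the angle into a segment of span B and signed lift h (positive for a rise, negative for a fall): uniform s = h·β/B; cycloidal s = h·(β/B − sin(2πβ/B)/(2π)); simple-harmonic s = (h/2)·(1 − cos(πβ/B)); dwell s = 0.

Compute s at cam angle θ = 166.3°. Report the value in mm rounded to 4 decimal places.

seg 1 [0°–62.8°] cycloidal, h=27: full span → s += 27 → s = 27.0000
seg 2 [62.8°–199.9°] cycloidal, h=9: θ=166.3° here. β=103.5, B=137.1. 9·(0.7549 − sin(2π·0.7549)/(2π)) = 8.2260 → s = 35.2260

35.2260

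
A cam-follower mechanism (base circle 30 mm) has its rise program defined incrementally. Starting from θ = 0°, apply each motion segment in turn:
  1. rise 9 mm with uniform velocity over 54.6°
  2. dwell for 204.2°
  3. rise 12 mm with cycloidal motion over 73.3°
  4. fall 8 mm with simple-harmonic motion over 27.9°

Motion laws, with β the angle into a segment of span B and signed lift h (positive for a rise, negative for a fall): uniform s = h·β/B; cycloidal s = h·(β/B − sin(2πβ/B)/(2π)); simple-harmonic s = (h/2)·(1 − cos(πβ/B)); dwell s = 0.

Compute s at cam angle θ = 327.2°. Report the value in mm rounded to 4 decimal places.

seg 1 [0°–54.6°] uniform, h=9: full span → s += 9 → s = 9.0000
seg 2 [54.6°–258.8°] dwell: s stays 9.0000
seg 3 [258.8°–332.1°] cycloidal, h=12: θ=327.2° here. β=68.4, B=73.3. 12·(0.9332 − sin(2π·0.9332)/(2π)) = 11.9766 → s = 20.9766

20.9766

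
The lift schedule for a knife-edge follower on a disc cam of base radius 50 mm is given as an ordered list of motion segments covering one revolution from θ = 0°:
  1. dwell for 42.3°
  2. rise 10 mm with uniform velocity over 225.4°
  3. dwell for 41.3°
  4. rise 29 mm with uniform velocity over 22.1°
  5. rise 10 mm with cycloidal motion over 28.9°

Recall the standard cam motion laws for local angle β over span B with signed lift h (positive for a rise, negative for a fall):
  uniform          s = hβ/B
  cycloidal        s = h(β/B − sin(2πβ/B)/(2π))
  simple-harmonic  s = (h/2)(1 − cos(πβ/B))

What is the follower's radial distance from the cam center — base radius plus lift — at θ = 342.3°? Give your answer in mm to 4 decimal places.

seg 1 [0°–42.3°] dwell: s stays 0.0000
seg 2 [42.3°–267.7°] uniform, h=10: full span → s += 10 → s = 10.0000
seg 3 [267.7°–309°] dwell: s stays 10.0000
seg 4 [309°–331.1°] uniform, h=29: full span → s += 29 → s = 39.0000
seg 5 [331.1°–360°] cycloidal, h=10: θ=342.3° here. β=11.2, B=28.9. 10·(0.3875 − sin(2π·0.3875)/(2π)) = 2.8421 → s = 41.8421
radial distance = base radius + s = 50 + 41.8421 = 91.8421

91.8421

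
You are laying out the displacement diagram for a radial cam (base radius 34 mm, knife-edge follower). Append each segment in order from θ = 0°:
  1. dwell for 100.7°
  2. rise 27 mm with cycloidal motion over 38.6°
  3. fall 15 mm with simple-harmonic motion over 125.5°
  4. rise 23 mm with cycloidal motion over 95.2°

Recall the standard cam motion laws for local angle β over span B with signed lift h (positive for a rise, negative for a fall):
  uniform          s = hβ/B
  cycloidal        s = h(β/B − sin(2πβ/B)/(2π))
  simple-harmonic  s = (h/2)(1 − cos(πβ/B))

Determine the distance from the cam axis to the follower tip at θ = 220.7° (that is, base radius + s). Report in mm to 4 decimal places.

seg 1 [0°–100.7°] dwell: s stays 0.0000
seg 2 [100.7°–139.3°] cycloidal, h=27: full span → s += 27 → s = 27.0000
seg 3 [139.3°–264.8°] simple-harmonic, h=-15: θ=220.7° here. β=81.4, B=125.5. -15/2·(1 − cos(π·0.6486)) = -10.8756 → s = 16.1244
radial distance = base radius + s = 34 + 16.1244 = 50.1244

50.1244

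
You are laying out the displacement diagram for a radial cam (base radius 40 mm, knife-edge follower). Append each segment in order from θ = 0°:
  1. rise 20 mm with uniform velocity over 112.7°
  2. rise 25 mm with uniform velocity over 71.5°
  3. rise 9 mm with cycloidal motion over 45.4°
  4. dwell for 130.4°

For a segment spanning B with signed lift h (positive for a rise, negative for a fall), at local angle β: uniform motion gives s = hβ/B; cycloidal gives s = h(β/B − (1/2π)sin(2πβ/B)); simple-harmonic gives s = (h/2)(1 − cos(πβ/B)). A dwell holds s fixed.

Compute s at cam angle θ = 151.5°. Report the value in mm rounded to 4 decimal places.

seg 1 [0°–112.7°] uniform, h=20: full span → s += 20 → s = 20.0000
seg 2 [112.7°–184.2°] uniform, h=25: θ=151.5° here. β=38.8, B=71.5. 25·38.8/71.5 = 13.5664 → s = 33.5664

33.5664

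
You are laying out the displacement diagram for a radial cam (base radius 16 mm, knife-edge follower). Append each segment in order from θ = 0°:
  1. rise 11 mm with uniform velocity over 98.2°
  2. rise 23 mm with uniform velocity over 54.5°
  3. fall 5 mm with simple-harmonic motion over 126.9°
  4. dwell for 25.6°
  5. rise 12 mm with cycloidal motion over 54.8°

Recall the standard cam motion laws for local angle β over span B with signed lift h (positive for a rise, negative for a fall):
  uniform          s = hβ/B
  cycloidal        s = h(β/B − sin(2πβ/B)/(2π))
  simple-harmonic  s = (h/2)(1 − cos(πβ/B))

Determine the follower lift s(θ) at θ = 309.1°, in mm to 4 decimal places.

seg 1 [0°–98.2°] uniform, h=11: full span → s += 11 → s = 11.0000
seg 2 [98.2°–152.7°] uniform, h=23: full span → s += 23 → s = 34.0000
seg 3 [152.7°–279.6°] simple-harmonic, h=-5: full span → s += -5 → s = 29.0000
seg 4 [279.6°–305.2°] dwell: s stays 29.0000
seg 5 [305.2°–360°] cycloidal, h=12: θ=309.1° here. β=3.9, B=54.8. 12·(0.0712 − sin(2π·0.0712)/(2π)) = 0.0282 → s = 29.0282

29.0282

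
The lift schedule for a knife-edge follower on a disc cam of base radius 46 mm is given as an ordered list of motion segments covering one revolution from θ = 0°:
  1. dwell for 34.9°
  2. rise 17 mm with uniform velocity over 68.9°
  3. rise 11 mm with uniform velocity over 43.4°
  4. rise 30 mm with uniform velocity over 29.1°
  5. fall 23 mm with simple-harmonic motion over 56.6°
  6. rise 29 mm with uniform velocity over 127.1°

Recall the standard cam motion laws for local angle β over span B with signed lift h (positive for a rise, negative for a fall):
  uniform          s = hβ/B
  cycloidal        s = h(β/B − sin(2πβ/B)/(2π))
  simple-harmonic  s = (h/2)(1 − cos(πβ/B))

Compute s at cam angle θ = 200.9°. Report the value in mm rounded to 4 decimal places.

seg 1 [0°–34.9°] dwell: s stays 0.0000
seg 2 [34.9°–103.8°] uniform, h=17: full span → s += 17 → s = 17.0000
seg 3 [103.8°–147.2°] uniform, h=11: full span → s += 11 → s = 28.0000
seg 4 [147.2°–176.3°] uniform, h=30: full span → s += 30 → s = 58.0000
seg 5 [176.3°–232.9°] simple-harmonic, h=-23: θ=200.9° here. β=24.6, B=56.6. -23/2·(1 − cos(π·0.4346)) = -9.1548 → s = 48.8452

48.8452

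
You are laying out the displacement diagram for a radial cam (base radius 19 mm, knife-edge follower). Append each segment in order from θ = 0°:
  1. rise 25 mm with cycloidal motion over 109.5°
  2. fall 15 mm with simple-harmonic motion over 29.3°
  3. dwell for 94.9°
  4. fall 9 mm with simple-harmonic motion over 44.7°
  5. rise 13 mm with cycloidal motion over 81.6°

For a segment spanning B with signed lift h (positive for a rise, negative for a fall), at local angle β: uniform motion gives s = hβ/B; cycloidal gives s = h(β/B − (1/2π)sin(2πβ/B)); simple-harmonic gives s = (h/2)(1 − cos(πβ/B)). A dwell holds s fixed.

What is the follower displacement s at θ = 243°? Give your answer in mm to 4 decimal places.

seg 1 [0°–109.5°] cycloidal, h=25: full span → s += 25 → s = 25.0000
seg 2 [109.5°–138.8°] simple-harmonic, h=-15: full span → s += -15 → s = 10.0000
seg 3 [138.8°–233.7°] dwell: s stays 10.0000
seg 4 [233.7°–278.4°] simple-harmonic, h=-9: θ=243° here. β=9.3, B=44.7. -9/2·(1 − cos(π·0.2081)) = -0.9275 → s = 9.0725

9.0725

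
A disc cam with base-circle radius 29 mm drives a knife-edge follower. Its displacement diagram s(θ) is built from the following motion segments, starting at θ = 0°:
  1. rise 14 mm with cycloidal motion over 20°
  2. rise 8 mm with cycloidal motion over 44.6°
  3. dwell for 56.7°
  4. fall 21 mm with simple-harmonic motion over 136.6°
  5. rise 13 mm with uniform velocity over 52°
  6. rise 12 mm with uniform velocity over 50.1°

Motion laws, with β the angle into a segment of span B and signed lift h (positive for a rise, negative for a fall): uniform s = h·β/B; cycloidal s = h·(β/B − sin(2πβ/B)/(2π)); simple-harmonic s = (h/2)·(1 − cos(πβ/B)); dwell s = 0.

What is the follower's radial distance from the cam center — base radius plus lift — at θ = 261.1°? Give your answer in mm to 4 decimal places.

seg 1 [0°–20°] cycloidal, h=14: full span → s += 14 → s = 14.0000
seg 2 [20°–64.6°] cycloidal, h=8: full span → s += 8 → s = 22.0000
seg 3 [64.6°–121.3°] dwell: s stays 22.0000
seg 4 [121.3°–257.9°] simple-harmonic, h=-21: full span → s += -21 → s = 1.0000
seg 5 [257.9°–309.9°] uniform, h=13: θ=261.1° here. β=3.2, B=52. 13·3.2/52 = 0.8000 → s = 1.8000
radial distance = base radius + s = 29 + 1.8000 = 30.8000

30.8000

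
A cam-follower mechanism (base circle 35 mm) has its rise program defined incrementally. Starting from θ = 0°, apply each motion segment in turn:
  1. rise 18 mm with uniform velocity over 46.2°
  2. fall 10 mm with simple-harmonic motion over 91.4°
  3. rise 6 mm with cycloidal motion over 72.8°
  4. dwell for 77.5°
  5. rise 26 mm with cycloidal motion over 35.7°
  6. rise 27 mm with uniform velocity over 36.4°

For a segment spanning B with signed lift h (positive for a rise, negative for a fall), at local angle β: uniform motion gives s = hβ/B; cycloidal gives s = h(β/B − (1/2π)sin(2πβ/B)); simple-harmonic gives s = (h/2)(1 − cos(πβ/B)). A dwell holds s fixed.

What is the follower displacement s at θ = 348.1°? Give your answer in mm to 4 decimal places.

seg 1 [0°–46.2°] uniform, h=18: full span → s += 18 → s = 18.0000
seg 2 [46.2°–137.6°] simple-harmonic, h=-10: full span → s += -10 → s = 8.0000
seg 3 [137.6°–210.4°] cycloidal, h=6: full span → s += 6 → s = 14.0000
seg 4 [210.4°–287.9°] dwell: s stays 14.0000
seg 5 [287.9°–323.6°] cycloidal, h=26: full span → s += 26 → s = 40.0000
seg 6 [323.6°–360°] uniform, h=27: θ=348.1° here. β=24.5, B=36.4. 27·24.5/36.4 = 18.1731 → s = 58.1731

58.1731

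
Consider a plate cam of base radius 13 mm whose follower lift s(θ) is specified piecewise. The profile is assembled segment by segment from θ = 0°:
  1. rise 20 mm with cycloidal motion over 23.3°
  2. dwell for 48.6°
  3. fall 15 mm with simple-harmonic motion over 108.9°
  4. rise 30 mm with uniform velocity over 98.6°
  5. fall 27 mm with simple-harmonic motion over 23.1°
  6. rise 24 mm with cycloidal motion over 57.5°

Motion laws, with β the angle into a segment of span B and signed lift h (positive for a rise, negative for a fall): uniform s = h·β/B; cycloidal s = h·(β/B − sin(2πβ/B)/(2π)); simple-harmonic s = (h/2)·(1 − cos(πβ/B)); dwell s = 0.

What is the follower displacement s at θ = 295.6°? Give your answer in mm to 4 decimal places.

seg 1 [0°–23.3°] cycloidal, h=20: full span → s += 20 → s = 20.0000
seg 2 [23.3°–71.9°] dwell: s stays 20.0000
seg 3 [71.9°–180.8°] simple-harmonic, h=-15: full span → s += -15 → s = 5.0000
seg 4 [180.8°–279.4°] uniform, h=30: full span → s += 30 → s = 35.0000
seg 5 [279.4°–302.5°] simple-harmonic, h=-27: θ=295.6° here. β=16.2, B=23.1. -27/2·(1 − cos(π·0.7013)) = -21.4796 → s = 13.5204

13.5204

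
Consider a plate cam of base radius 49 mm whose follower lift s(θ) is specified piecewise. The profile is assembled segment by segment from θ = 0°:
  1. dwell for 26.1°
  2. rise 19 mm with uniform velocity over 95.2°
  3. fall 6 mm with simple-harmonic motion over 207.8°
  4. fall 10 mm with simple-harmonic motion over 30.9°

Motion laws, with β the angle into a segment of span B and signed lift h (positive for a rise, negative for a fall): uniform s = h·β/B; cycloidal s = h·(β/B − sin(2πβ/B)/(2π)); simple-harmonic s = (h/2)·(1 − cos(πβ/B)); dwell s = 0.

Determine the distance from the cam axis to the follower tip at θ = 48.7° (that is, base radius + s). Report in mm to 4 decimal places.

seg 1 [0°–26.1°] dwell: s stays 0.0000
seg 2 [26.1°–121.3°] uniform, h=19: θ=48.7° here. β=22.6, B=95.2. 19·22.6/95.2 = 4.5105 → s = 4.5105
radial distance = base radius + s = 49 + 4.5105 = 53.5105

53.5105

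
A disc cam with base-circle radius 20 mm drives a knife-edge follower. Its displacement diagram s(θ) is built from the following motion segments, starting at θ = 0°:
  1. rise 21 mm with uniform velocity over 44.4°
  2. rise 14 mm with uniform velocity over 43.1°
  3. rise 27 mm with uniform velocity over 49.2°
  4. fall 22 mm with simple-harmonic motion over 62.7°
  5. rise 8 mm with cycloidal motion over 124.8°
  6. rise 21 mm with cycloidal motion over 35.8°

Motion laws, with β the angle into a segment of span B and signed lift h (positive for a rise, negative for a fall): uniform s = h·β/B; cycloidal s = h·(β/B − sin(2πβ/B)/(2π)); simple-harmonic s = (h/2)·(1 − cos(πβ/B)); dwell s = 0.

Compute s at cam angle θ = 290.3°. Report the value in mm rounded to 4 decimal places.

seg 1 [0°–44.4°] uniform, h=21: full span → s += 21 → s = 21.0000
seg 2 [44.4°–87.5°] uniform, h=14: full span → s += 14 → s = 35.0000
seg 3 [87.5°–136.7°] uniform, h=27: full span → s += 27 → s = 62.0000
seg 4 [136.7°–199.4°] simple-harmonic, h=-22: full span → s += -22 → s = 40.0000
seg 5 [199.4°–324.2°] cycloidal, h=8: θ=290.3° here. β=90.9, B=124.8. 8·(0.7284 − sin(2π·0.7284)/(2π)) = 7.0884 → s = 47.0884

47.0884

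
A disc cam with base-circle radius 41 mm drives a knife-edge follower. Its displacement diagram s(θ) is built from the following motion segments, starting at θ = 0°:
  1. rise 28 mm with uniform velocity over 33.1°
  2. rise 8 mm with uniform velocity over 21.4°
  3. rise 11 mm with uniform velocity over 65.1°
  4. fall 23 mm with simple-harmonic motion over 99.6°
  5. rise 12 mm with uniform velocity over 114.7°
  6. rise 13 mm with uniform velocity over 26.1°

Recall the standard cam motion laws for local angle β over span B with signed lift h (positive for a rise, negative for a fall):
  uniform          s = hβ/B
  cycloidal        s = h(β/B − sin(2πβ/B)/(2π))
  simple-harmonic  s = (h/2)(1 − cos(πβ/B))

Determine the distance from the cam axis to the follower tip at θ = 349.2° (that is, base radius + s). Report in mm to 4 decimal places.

seg 1 [0°–33.1°] uniform, h=28: full span → s += 28 → s = 28.0000
seg 2 [33.1°–54.5°] uniform, h=8: full span → s += 8 → s = 36.0000
seg 3 [54.5°–119.6°] uniform, h=11: full span → s += 11 → s = 47.0000
seg 4 [119.6°–219.2°] simple-harmonic, h=-23: full span → s += -23 → s = 24.0000
seg 5 [219.2°–333.9°] uniform, h=12: full span → s += 12 → s = 36.0000
seg 6 [333.9°–360°] uniform, h=13: θ=349.2° here. β=15.3, B=26.1. 13·15.3/26.1 = 7.6207 → s = 43.6207
radial distance = base radius + s = 41 + 43.6207 = 84.6207

84.6207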